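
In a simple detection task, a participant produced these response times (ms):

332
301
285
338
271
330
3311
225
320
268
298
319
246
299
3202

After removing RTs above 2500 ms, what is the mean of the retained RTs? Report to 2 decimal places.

294.77 ms

Excluded: 3202, 3311
Retained (n=13): Σ = 3832
Mean = 3832/13 = 294.7692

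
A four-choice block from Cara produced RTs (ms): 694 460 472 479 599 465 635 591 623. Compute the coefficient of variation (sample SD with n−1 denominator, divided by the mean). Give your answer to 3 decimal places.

0.160

n = 9, Σ = 5018, M = 557.5556
Σ(x−M)² = 63308.222; s = √(63308.222/8) = 88.9580
CV = 88.9580 / 557.5556 = 0.15955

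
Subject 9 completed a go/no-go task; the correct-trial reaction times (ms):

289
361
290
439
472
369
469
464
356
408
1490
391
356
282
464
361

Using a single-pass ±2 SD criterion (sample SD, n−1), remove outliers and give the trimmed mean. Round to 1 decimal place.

n = 16, ΣRT = 7261, M = 453.812
Σ(x−M)² = 1207790.44; s = √(1207790.44/15) = 283.759
Cutoffs: 453.812 ± 2·283.759 → [-113.7, 1021.3]
Outside: 1490 → excluded.
Retained (n=15): Σ = 5771, mean = 5771/15 = 384.733

384.7 ms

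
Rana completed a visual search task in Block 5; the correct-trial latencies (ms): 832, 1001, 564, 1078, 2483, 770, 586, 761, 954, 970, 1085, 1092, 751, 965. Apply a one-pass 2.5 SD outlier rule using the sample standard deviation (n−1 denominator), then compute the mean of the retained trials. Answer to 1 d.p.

n = 14, ΣRT = 13892, M = 992.286
Σ(x−M)² = 2786208.86; s = √(2786208.86/13) = 462.951
Cutoffs: 992.286 ± 2.5·462.951 → [-165.1, 2149.7]
Outside: 2483 → excluded.
Retained (n=13): Σ = 11409, mean = 11409/13 = 877.615

877.6 ms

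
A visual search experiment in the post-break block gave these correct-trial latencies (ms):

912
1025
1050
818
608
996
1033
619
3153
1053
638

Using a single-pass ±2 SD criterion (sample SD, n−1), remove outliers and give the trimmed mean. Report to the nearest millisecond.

875 ms

n = 11, ΣRT = 11905, M = 1082.273
Σ(x−M)² = 5038728.18; s = √(5038728.18/10) = 709.840
Cutoffs: 1082.273 ± 2·709.840 → [-337.4, 2502.0]
Outside: 3153 → excluded.
Retained (n=10): Σ = 8752, mean = 8752/10 = 875.200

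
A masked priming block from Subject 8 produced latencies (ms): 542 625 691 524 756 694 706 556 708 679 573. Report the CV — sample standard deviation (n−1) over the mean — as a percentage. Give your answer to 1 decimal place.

12.5%

n = 11, Σ = 7054, M = 641.2727
Σ(x−M)² = 64286.182; s = √(64286.182/10) = 80.1787
CV = 80.1787 / 641.2727 = 0.12503 = 12.503%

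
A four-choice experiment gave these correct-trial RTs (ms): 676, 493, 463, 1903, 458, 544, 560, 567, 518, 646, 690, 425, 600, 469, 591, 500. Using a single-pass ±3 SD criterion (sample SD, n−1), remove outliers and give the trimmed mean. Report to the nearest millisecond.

547 ms

n = 16, ΣRT = 10103, M = 631.438
Σ(x−M)² = 1818785.94; s = √(1818785.94/15) = 348.213
Cutoffs: 631.438 ± 3·348.213 → [-413.2, 1676.1]
Outside: 1903 → excluded.
Retained (n=15): Σ = 8200, mean = 8200/15 = 546.667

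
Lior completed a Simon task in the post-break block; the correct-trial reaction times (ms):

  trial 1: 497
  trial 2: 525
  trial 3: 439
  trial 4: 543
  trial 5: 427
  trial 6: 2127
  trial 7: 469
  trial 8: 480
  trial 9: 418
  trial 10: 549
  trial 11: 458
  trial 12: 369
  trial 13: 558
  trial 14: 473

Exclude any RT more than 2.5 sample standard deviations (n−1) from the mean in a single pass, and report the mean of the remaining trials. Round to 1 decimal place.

n = 14, ΣRT = 8332, M = 595.143
Σ(x−M)² = 2565435.71; s = √(2565435.71/13) = 444.231
Cutoffs: 595.143 ± 2.5·444.231 → [-515.4, 1705.7]
Outside: 2127 → excluded.
Retained (n=13): Σ = 6205, mean = 6205/13 = 477.308

477.3 ms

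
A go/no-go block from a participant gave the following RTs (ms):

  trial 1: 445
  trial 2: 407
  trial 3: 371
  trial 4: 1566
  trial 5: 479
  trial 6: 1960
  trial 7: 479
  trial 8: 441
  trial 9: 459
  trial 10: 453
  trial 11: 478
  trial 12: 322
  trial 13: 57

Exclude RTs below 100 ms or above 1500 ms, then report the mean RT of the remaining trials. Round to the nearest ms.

433 ms

Excluded: 57, 1566, 1960
Retained (n=10): Σ = 4334
Mean = 4334/10 = 433.4000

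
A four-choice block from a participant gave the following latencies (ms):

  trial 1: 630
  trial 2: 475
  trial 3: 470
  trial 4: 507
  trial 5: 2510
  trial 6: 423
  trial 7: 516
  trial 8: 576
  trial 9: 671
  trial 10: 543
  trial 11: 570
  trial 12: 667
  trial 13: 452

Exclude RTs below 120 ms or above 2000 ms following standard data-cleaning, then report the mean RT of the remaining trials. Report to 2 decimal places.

541.67 ms

Excluded: 2510
Retained (n=12): Σ = 6500
Mean = 6500/12 = 541.6667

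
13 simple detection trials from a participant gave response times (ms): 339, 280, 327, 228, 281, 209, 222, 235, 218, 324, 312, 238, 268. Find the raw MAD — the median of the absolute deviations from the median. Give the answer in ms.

44 ms

Sorted: 209, 218, 222, 228, 235, 238, 268, 280, 281, 312, 324, 327, 339 → median = 268
|x − 268|: 71, 12, 59, 40, 13, 59, 46, 33, 50, 56, 44, 30, 0
Sorted deviations: 0, 12, 13, 30, 33, 40, 44, 46, 50, 56, 59, 59, 71 → MAD = 44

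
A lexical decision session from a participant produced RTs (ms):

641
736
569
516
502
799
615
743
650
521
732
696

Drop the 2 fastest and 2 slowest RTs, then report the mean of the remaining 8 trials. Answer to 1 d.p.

Sorted: 502, 516, 521, 569, 615, 641, 650, 696, 732, 736, 743, 799
Drop lowest 2 (502, 516) and highest 2 (743, 799)
Remaining (n=8): Σ = 5160, mean = 5160/8 = 645.000

645.0 ms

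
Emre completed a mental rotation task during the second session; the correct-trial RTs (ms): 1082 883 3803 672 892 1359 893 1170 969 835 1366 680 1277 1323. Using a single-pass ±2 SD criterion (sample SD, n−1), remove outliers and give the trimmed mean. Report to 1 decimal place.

n = 14, ΣRT = 17204, M = 1228.857
Σ(x−M)² = 7878041.71; s = √(7878041.71/13) = 778.462
Cutoffs: 1228.857 ± 2·778.462 → [-328.1, 2785.8]
Outside: 3803 → excluded.
Retained (n=13): Σ = 13401, mean = 13401/13 = 1030.846

1030.8 ms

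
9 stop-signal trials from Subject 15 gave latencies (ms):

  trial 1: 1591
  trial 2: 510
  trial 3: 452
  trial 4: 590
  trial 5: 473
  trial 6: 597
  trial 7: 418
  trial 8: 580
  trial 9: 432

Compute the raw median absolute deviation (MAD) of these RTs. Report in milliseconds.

78 ms

Sorted: 418, 432, 452, 473, 510, 580, 590, 597, 1591 → median = 510
|x − 510|: 1081, 0, 58, 80, 37, 87, 92, 70, 78
Sorted deviations: 0, 37, 58, 70, 78, 80, 87, 92, 1081 → MAD = 78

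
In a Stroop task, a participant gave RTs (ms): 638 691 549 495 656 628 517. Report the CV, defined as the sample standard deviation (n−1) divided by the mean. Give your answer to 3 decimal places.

0.126

n = 7, Σ = 4174, M = 596.2857
Σ(x−M)² = 34063.429; s = √(34063.429/6) = 75.3474
CV = 75.3474 / 596.2857 = 0.12636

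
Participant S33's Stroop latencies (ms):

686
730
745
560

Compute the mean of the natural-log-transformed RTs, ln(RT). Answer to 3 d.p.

ln(RT): 6.5309, 6.5930, 6.6134, 6.3279
Σ ln(RT) = 26.0652
Mean = 26.0652/4 = 6.51631

6.516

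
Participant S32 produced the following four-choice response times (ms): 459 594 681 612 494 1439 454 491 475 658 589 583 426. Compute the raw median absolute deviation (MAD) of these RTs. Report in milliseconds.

92 ms

Sorted: 426, 454, 459, 475, 491, 494, 583, 589, 594, 612, 658, 681, 1439 → median = 583
|x − 583|: 124, 11, 98, 29, 89, 856, 129, 92, 108, 75, 6, 0, 157
Sorted deviations: 0, 6, 11, 29, 75, 89, 92, 98, 108, 124, 129, 157, 856 → MAD = 92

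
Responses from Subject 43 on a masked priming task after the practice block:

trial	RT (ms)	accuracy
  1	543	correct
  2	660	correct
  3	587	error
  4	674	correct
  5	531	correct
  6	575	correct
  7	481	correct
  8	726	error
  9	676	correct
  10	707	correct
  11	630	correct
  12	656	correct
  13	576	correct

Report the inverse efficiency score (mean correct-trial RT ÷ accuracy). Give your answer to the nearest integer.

721 ms

Correct trials (n=11): 543, 660, 674, 531, 575, 481, 676, 707, 630, 656, 576
Mean correct RT = 6709/11 = 609.9091 ms
Proportion correct = 11/13
IES = 609.9091 / (11/13) = 720.802 ms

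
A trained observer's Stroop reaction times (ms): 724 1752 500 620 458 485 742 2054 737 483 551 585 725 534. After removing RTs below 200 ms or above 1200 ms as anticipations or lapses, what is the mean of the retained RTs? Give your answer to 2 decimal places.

595.33 ms

Excluded: 1752, 2054
Retained (n=12): Σ = 7144
Mean = 7144/12 = 595.3333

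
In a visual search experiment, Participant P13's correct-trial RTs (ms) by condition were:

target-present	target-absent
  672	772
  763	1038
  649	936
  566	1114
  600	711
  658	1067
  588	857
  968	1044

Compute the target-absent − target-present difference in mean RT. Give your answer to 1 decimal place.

259.4 ms

M(target-present) = 5464/8 = 683.000
M(target-absent) = 7539/8 = 942.375
Difference = 942.375 − 683.000 = 259.375 ms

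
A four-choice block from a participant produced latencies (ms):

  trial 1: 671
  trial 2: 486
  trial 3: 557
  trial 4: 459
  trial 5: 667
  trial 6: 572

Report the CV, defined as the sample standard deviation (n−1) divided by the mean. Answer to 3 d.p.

0.156

n = 6, Σ = 3412, M = 568.6667
Σ(x−M)² = 39149.333; s = √(39149.333/5) = 88.4865
CV = 88.4865 / 568.6667 = 0.15560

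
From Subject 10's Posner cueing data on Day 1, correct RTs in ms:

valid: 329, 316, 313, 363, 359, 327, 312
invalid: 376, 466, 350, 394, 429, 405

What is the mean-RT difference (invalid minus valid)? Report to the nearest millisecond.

M(valid) = 2319/7 = 331.286
M(invalid) = 2420/6 = 403.333
Difference = 403.333 − 331.286 = 72.048 ms

72 ms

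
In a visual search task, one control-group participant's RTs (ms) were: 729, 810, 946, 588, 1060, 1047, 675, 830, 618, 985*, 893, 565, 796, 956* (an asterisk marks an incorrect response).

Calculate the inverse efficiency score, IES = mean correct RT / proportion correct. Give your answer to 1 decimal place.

Correct trials (n=12): 729, 810, 946, 588, 1060, 1047, 675, 830, 618, 893, 565, 796
Mean correct RT = 9557/12 = 796.4167 ms
Proportion correct = 12/14
IES = 796.4167 / (12/14) = 929.153 ms

929.2 ms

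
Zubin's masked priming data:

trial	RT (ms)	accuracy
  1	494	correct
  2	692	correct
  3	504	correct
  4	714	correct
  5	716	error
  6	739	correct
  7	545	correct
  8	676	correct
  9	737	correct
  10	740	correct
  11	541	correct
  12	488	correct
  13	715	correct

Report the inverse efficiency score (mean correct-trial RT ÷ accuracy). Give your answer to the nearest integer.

Correct trials (n=12): 494, 692, 504, 714, 739, 545, 676, 737, 740, 541, 488, 715
Mean correct RT = 7585/12 = 632.0833 ms
Proportion correct = 12/13
IES = 632.0833 / (12/13) = 684.757 ms

685 ms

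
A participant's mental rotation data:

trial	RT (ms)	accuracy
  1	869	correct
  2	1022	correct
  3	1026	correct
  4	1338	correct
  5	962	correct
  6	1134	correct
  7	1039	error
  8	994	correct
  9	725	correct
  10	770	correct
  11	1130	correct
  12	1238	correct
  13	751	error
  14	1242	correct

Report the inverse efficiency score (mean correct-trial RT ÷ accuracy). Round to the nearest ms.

1210 ms

Correct trials (n=12): 869, 1022, 1026, 1338, 962, 1134, 994, 725, 770, 1130, 1238, 1242
Mean correct RT = 12450/12 = 1037.5000 ms
Proportion correct = 12/14
IES = 1037.5000 / (12/14) = 1210.417 ms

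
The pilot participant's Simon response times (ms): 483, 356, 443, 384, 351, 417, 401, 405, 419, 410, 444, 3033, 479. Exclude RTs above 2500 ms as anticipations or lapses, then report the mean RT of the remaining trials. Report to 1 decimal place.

Excluded: 3033
Retained (n=12): Σ = 4992
Mean = 4992/12 = 416.0000

416.0 ms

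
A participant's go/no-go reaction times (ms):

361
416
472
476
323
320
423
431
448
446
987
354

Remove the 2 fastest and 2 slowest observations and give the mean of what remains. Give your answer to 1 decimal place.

418.9 ms

Sorted: 320, 323, 354, 361, 416, 423, 431, 446, 448, 472, 476, 987
Drop lowest 2 (320, 323) and highest 2 (476, 987)
Remaining (n=8): Σ = 3351, mean = 3351/8 = 418.875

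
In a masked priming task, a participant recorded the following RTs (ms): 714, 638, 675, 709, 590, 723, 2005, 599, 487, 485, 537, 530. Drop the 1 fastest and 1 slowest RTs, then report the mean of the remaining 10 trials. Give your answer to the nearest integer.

620 ms

Sorted: 485, 487, 530, 537, 590, 599, 638, 675, 709, 714, 723, 2005
Drop lowest 1 (485) and highest 1 (2005)
Remaining (n=10): Σ = 6202, mean = 6202/10 = 620.200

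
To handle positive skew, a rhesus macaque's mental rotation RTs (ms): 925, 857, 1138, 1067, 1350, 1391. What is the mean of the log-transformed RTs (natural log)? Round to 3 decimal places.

7.006

ln(RT): 6.8298, 6.7534, 7.0370, 6.9726, 7.2079, 7.2378
Σ ln(RT) = 42.0385
Mean = 42.0385/6 = 7.00642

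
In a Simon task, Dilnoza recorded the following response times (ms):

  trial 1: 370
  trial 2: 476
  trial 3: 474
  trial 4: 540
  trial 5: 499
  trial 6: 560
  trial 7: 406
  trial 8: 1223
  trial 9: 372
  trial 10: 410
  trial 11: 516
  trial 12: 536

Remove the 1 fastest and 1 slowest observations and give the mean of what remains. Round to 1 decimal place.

478.9 ms

Sorted: 370, 372, 406, 410, 474, 476, 499, 516, 536, 540, 560, 1223
Drop lowest 1 (370) and highest 1 (1223)
Remaining (n=10): Σ = 4789, mean = 4789/10 = 478.900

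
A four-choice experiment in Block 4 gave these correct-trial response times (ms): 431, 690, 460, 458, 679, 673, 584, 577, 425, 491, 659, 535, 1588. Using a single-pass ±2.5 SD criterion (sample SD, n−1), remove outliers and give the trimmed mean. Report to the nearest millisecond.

n = 13, ΣRT = 8250, M = 634.615
Σ(x−M)² = 1099559.08; s = √(1099559.08/12) = 302.704
Cutoffs: 634.615 ± 2.5·302.704 → [-122.1, 1391.4]
Outside: 1588 → excluded.
Retained (n=12): Σ = 6662, mean = 6662/12 = 555.167

555 ms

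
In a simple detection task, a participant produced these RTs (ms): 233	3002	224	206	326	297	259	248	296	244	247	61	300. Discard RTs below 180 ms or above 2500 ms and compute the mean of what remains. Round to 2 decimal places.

Excluded: 61, 3002
Retained (n=11): Σ = 2880
Mean = 2880/11 = 261.8182

261.82 ms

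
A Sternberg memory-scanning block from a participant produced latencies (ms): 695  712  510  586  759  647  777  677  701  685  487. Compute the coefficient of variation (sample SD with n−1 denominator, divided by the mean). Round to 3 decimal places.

0.143

n = 11, Σ = 7236, M = 657.8182
Σ(x−M)² = 88035.636; s = √(88035.636/10) = 93.8273
CV = 93.8273 / 657.8182 = 0.14263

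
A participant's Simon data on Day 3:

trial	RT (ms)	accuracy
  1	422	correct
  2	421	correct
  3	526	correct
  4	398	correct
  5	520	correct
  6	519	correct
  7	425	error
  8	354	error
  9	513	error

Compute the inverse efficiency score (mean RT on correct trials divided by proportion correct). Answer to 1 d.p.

Correct trials (n=6): 422, 421, 526, 398, 520, 519
Mean correct RT = 2806/6 = 467.6667 ms
Proportion correct = 6/9
IES = 467.6667 / (6/9) = 701.500 ms

701.5 ms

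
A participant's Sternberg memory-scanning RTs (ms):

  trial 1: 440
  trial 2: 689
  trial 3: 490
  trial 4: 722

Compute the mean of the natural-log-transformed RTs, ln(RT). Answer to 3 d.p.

6.350

ln(RT): 6.0868, 6.5352, 6.1944, 6.5820
Σ ln(RT) = 25.3984
Mean = 25.3984/4 = 6.34961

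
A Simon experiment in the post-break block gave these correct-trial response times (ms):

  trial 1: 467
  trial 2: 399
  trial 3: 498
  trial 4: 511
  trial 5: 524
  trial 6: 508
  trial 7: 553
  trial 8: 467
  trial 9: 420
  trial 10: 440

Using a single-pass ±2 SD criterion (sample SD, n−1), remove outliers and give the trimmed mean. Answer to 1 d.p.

478.7 ms

n = 10, ΣRT = 4787, M = 478.700
Σ(x−M)² = 21416.10; s = √(21416.10/9) = 48.781
Cutoffs: 478.700 ± 2·48.781 → [381.1, 576.3]
No RTs fall outside the cutoffs; all 10 retained. Mean = 4787/10 = 478.700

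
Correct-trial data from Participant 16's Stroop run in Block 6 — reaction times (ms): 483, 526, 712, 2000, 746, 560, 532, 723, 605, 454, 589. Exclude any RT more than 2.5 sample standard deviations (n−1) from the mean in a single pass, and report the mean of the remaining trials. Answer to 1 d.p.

n = 11, ΣRT = 7930, M = 720.909
Σ(x−M)² = 1895030.91; s = √(1895030.91/10) = 435.320
Cutoffs: 720.909 ± 2.5·435.320 → [-367.4, 1809.2]
Outside: 2000 → excluded.
Retained (n=10): Σ = 5930, mean = 5930/10 = 593.000

593.0 ms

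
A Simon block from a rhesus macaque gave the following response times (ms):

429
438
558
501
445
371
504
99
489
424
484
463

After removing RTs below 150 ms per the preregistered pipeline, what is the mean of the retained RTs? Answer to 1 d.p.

464.2 ms

Excluded: 99
Retained (n=11): Σ = 5106
Mean = 5106/11 = 464.1818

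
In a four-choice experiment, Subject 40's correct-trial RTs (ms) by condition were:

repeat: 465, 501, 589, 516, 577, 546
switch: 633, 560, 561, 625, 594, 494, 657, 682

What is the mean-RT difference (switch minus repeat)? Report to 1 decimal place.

M(repeat) = 3194/6 = 532.333
M(switch) = 4806/8 = 600.750
Difference = 600.750 − 532.333 = 68.417 ms

68.4 ms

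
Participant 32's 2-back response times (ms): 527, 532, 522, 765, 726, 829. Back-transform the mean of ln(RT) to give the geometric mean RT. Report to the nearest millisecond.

638 ms

ln(RT): 6.2672, 6.2766, 6.2577, 6.6399, 6.5876, 6.7202
Mean ln(RT) = 38.7492/6 = 6.45819
Geometric mean = exp(6.45819) = 637.91 ms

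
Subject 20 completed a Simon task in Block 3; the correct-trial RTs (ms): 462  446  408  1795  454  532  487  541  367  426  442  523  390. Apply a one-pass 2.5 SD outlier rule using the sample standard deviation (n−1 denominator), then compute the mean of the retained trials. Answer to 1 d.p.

456.5 ms

n = 13, ΣRT = 7273, M = 559.462
Σ(x−M)² = 1688033.23; s = √(1688033.23/12) = 375.059
Cutoffs: 559.462 ± 2.5·375.059 → [-378.2, 1497.1]
Outside: 1795 → excluded.
Retained (n=12): Σ = 5478, mean = 5478/12 = 456.500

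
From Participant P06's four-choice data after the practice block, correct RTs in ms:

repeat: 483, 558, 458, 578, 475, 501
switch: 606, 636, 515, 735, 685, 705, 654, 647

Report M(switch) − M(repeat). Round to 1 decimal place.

M(repeat) = 3053/6 = 508.833
M(switch) = 5183/8 = 647.875
Difference = 647.875 − 508.833 = 139.042 ms

139.0 ms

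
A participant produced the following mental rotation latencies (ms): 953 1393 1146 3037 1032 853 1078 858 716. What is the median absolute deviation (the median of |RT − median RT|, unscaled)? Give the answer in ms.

Sorted: 716, 853, 858, 953, 1032, 1078, 1146, 1393, 3037 → median = 1032
|x − 1032|: 79, 361, 114, 2005, 0, 179, 46, 174, 316
Sorted deviations: 0, 46, 79, 114, 174, 179, 316, 361, 2005 → MAD = 174

174 ms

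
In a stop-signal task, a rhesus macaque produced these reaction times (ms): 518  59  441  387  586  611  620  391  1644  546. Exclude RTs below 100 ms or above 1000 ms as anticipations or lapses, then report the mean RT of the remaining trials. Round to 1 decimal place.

Excluded: 59, 1644
Retained (n=8): Σ = 4100
Mean = 4100/8 = 512.5000

512.5 ms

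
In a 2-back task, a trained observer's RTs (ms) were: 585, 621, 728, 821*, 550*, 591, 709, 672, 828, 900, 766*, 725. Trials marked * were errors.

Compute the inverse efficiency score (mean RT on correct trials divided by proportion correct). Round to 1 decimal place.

942.1 ms

Correct trials (n=9): 585, 621, 728, 591, 709, 672, 828, 900, 725
Mean correct RT = 6359/9 = 706.5556 ms
Proportion correct = 9/12
IES = 706.5556 / (9/12) = 942.074 ms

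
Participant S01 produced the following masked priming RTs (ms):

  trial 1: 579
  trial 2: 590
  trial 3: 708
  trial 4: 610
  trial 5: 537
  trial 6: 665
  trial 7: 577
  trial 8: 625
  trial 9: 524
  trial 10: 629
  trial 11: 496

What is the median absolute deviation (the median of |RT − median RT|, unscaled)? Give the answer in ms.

39 ms

Sorted: 496, 524, 537, 577, 579, 590, 610, 625, 629, 665, 708 → median = 590
|x − 590|: 11, 0, 118, 20, 53, 75, 13, 35, 66, 39, 94
Sorted deviations: 0, 11, 13, 20, 35, 39, 53, 66, 75, 94, 118 → MAD = 39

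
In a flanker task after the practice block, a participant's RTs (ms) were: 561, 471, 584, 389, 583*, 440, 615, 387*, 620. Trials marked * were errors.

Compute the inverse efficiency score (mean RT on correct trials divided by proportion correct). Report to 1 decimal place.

675.9 ms

Correct trials (n=7): 561, 471, 584, 389, 440, 615, 620
Mean correct RT = 3680/7 = 525.7143 ms
Proportion correct = 7/9
IES = 525.7143 / (7/9) = 675.918 ms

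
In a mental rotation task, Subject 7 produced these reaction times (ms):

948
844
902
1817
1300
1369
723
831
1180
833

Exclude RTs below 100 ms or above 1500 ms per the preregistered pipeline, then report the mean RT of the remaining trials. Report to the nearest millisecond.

992 ms

Excluded: 1817
Retained (n=9): Σ = 8930
Mean = 8930/9 = 992.2222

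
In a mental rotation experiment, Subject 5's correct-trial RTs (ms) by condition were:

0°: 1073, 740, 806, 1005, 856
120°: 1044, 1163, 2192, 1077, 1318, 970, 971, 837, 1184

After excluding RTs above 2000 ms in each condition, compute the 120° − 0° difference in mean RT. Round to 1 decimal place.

174.5 ms

120°: exclude 2192
M(0°) = 4480/5 = 896.000
M(120°) = 8564/8 = 1070.500
Difference = 1070.500 − 896.000 = 174.500 ms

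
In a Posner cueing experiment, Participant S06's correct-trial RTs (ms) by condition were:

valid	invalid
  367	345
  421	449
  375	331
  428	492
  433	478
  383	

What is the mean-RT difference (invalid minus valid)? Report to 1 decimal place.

17.8 ms

M(valid) = 2407/6 = 401.167
M(invalid) = 2095/5 = 419.000
Difference = 419.000 − 401.167 = 17.833 ms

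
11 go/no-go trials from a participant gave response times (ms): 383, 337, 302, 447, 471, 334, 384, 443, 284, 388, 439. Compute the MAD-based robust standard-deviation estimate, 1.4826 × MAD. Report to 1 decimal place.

Sorted: 284, 302, 334, 337, 383, 384, 388, 439, 443, 447, 471 → median = 384
|x − 384| sorted: 0, 1, 4, 47, 50, 55, 59, 63, 82, 87, 100 → MAD = 55
Robust SD ≈ 1.4826 × 55 = 81.543

81.5 ms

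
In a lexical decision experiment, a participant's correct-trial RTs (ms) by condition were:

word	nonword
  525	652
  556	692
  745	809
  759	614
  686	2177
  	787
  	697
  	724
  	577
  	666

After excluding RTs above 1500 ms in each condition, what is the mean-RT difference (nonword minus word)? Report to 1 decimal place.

nonword: exclude 2177
M(word) = 3271/5 = 654.200
M(nonword) = 6218/9 = 690.889
Difference = 690.889 − 654.200 = 36.689 ms

36.7 ms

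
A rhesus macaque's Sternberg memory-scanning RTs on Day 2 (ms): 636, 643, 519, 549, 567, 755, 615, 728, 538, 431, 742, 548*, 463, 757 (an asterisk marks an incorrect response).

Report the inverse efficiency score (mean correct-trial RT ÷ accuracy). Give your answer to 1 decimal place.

Correct trials (n=13): 636, 643, 519, 549, 567, 755, 615, 728, 538, 431, 742, 463, 757
Mean correct RT = 7943/13 = 611.0000 ms
Proportion correct = 13/14
IES = 611.0000 / (13/14) = 658.000 ms

658.0 ms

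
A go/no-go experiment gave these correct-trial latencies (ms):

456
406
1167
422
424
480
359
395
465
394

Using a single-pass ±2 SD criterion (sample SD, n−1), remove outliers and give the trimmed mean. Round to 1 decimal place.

422.3 ms

n = 10, ΣRT = 4968, M = 496.800
Σ(x−M)² = 511185.60; s = √(511185.60/9) = 238.324
Cutoffs: 496.800 ± 2·238.324 → [20.2, 973.4]
Outside: 1167 → excluded.
Retained (n=9): Σ = 3801, mean = 3801/9 = 422.333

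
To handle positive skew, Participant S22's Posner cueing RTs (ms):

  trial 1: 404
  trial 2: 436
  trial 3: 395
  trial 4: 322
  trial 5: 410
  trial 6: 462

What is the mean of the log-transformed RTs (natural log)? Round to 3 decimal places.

5.997

ln(RT): 6.0014, 6.0776, 5.9789, 5.7746, 6.0162, 6.1356
Σ ln(RT) = 35.9842
Mean = 35.9842/6 = 5.99737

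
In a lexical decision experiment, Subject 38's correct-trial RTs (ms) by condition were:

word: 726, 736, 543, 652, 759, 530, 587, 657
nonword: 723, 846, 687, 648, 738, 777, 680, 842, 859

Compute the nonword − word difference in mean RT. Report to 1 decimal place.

M(word) = 5190/8 = 648.750
M(nonword) = 6800/9 = 755.556
Difference = 755.556 − 648.750 = 106.806 ms

106.8 ms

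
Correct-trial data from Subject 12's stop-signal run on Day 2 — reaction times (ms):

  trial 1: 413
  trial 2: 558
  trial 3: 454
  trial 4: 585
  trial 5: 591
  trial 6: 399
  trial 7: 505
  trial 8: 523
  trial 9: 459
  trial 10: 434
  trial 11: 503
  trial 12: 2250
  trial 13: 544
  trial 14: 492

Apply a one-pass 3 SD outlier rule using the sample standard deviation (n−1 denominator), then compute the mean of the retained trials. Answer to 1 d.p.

496.9 ms

n = 14, ΣRT = 8710, M = 622.143
Σ(x−M)² = 2900991.71; s = √(2900991.71/13) = 472.391
Cutoffs: 622.143 ± 3·472.391 → [-795.0, 2039.3]
Outside: 2250 → excluded.
Retained (n=13): Σ = 6460, mean = 6460/13 = 496.923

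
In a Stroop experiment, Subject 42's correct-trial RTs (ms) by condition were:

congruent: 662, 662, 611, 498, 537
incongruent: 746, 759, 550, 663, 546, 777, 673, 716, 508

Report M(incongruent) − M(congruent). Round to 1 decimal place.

65.8 ms

M(congruent) = 2970/5 = 594.000
M(incongruent) = 5938/9 = 659.778
Difference = 659.778 − 594.000 = 65.778 ms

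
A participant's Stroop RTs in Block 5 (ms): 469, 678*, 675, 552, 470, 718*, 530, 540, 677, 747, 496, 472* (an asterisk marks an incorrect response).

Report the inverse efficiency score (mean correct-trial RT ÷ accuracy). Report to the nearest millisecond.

Correct trials (n=9): 469, 675, 552, 470, 530, 540, 677, 747, 496
Mean correct RT = 5156/9 = 572.8889 ms
Proportion correct = 9/12
IES = 572.8889 / (9/12) = 763.852 ms

764 ms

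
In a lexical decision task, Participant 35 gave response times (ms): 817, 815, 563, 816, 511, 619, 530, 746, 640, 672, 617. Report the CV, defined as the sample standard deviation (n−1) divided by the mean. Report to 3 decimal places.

0.172

n = 11, Σ = 7346, M = 667.8182
Σ(x−M)² = 132317.636; s = √(132317.636/10) = 115.0294
CV = 115.0294 / 667.8182 = 0.17225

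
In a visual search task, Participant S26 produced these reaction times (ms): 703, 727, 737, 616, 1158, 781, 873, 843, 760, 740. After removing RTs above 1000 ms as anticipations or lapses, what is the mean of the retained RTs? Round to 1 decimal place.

753.3 ms

Excluded: 1158
Retained (n=9): Σ = 6780
Mean = 6780/9 = 753.3333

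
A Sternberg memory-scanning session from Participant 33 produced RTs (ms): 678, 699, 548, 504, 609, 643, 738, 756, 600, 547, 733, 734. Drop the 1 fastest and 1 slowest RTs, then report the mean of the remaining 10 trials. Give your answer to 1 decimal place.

652.9 ms

Sorted: 504, 547, 548, 600, 609, 643, 678, 699, 733, 734, 738, 756
Drop lowest 1 (504) and highest 1 (756)
Remaining (n=10): Σ = 6529, mean = 6529/10 = 652.900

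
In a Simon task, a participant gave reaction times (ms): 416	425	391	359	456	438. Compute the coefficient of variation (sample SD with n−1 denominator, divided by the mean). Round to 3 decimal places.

0.084

n = 6, Σ = 2485, M = 414.1667
Σ(x−M)² = 6018.833; s = √(6018.833/5) = 34.6953
CV = 34.6953 / 414.1667 = 0.08377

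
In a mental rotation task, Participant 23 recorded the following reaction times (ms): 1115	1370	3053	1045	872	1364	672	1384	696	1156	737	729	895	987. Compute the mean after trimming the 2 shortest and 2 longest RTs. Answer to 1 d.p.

Sorted: 672, 696, 729, 737, 872, 895, 987, 1045, 1115, 1156, 1364, 1370, 1384, 3053
Drop lowest 2 (672, 696) and highest 2 (1384, 3053)
Remaining (n=10): Σ = 10270, mean = 10270/10 = 1027.000

1027.0 ms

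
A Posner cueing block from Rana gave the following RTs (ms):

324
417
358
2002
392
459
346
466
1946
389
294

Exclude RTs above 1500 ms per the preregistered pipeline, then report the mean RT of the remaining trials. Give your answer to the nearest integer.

383 ms

Excluded: 1946, 2002
Retained (n=9): Σ = 3445
Mean = 3445/9 = 382.7778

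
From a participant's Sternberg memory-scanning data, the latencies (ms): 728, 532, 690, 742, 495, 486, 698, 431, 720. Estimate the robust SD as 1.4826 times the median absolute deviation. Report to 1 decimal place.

Sorted: 431, 486, 495, 532, 690, 698, 720, 728, 742 → median = 690
|x − 690| sorted: 0, 8, 30, 38, 52, 158, 195, 204, 259 → MAD = 52
Robust SD ≈ 1.4826 × 52 = 77.095

77.1 ms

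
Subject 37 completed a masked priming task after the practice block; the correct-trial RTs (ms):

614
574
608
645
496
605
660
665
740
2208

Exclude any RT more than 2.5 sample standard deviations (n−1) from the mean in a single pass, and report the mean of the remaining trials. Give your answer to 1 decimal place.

623.0 ms

n = 10, ΣRT = 7815, M = 781.500
Σ(x−M)² = 2297468.50; s = √(2297468.50/9) = 505.247
Cutoffs: 781.500 ± 2.5·505.247 → [-481.6, 2044.6]
Outside: 2208 → excluded.
Retained (n=9): Σ = 5607, mean = 5607/9 = 623.000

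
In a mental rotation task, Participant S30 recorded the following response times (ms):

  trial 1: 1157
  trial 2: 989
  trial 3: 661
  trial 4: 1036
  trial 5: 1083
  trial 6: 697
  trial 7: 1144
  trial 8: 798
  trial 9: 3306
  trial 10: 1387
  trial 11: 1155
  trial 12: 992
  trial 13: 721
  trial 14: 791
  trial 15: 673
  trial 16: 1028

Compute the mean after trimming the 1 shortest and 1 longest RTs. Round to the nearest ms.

975 ms

Sorted: 661, 673, 697, 721, 791, 798, 989, 992, 1028, 1036, 1083, 1144, 1155, 1157, 1387, 3306
Drop lowest 1 (661) and highest 1 (3306)
Remaining (n=14): Σ = 13651, mean = 13651/14 = 975.071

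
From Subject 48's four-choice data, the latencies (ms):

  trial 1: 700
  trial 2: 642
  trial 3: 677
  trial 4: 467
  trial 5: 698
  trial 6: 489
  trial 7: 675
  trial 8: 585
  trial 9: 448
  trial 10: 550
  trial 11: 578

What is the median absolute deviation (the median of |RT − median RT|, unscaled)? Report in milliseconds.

Sorted: 448, 467, 489, 550, 578, 585, 642, 675, 677, 698, 700 → median = 585
|x − 585|: 115, 57, 92, 118, 113, 96, 90, 0, 137, 35, 7
Sorted deviations: 0, 7, 35, 57, 90, 92, 96, 113, 115, 118, 137 → MAD = 92

92 ms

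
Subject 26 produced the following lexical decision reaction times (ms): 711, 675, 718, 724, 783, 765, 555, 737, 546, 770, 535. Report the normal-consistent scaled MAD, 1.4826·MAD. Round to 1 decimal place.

Sorted: 535, 546, 555, 675, 711, 718, 724, 737, 765, 770, 783 → median = 718
|x − 718| sorted: 0, 6, 7, 19, 43, 47, 52, 65, 163, 172, 183 → MAD = 47
Robust SD ≈ 1.4826 × 47 = 69.682

69.7 ms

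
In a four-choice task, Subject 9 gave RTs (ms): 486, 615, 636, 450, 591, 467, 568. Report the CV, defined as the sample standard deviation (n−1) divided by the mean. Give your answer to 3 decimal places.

0.139

n = 7, Σ = 3813, M = 544.7143
Σ(x−M)² = 34415.429; s = √(34415.429/6) = 75.7358
CV = 75.7358 / 544.7143 = 0.13904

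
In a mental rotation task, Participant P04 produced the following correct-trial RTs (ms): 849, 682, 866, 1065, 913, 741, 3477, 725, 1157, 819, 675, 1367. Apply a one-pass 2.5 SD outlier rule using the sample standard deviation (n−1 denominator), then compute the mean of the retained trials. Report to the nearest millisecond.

n = 12, ΣRT = 13336, M = 1111.333
Σ(x−M)² = 6580892.67; s = √(6580892.67/11) = 773.475
Cutoffs: 1111.333 ± 2.5·773.475 → [-822.4, 3045.0]
Outside: 3477 → excluded.
Retained (n=11): Σ = 9859, mean = 9859/11 = 896.273

896 ms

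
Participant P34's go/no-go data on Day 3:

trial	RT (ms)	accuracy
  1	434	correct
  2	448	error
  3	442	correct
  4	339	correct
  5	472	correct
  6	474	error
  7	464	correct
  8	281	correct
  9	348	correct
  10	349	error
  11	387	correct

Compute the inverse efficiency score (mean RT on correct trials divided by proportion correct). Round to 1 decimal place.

Correct trials (n=8): 434, 442, 339, 472, 464, 281, 348, 387
Mean correct RT = 3167/8 = 395.8750 ms
Proportion correct = 8/11
IES = 395.8750 / (8/11) = 544.328 ms

544.3 ms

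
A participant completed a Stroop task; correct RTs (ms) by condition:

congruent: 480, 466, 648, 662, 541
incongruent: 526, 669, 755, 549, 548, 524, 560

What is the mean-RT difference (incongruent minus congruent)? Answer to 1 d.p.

M(congruent) = 2797/5 = 559.400
M(incongruent) = 4131/7 = 590.143
Difference = 590.143 − 559.400 = 30.743 ms

30.7 ms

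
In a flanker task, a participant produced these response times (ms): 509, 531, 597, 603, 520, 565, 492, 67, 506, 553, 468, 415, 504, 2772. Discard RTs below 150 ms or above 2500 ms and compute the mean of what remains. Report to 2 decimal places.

521.92 ms

Excluded: 67, 2772
Retained (n=12): Σ = 6263
Mean = 6263/12 = 521.9167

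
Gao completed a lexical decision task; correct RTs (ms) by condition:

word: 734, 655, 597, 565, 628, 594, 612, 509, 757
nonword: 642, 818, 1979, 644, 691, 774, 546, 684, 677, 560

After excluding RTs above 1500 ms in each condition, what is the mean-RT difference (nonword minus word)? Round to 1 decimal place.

nonword: exclude 1979
M(word) = 5651/9 = 627.889
M(nonword) = 6036/9 = 670.667
Difference = 670.667 − 627.889 = 42.778 ms

42.8 ms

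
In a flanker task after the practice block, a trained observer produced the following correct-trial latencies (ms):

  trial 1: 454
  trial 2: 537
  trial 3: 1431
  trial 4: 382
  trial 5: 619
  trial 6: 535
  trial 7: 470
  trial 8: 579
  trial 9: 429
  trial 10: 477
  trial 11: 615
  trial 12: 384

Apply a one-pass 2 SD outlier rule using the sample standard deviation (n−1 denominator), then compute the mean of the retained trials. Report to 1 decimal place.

n = 12, ΣRT = 6912, M = 576.000
Σ(x−M)² = 869636.00; s = √(869636.00/11) = 281.172
Cutoffs: 576.000 ± 2·281.172 → [13.7, 1138.3]
Outside: 1431 → excluded.
Retained (n=11): Σ = 5481, mean = 5481/11 = 498.273

498.3 ms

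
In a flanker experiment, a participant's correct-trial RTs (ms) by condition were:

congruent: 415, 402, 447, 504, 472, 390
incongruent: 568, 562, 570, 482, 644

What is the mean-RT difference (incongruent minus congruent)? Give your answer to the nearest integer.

M(congruent) = 2630/6 = 438.333
M(incongruent) = 2826/5 = 565.200
Difference = 565.200 − 438.333 = 126.867 ms

127 ms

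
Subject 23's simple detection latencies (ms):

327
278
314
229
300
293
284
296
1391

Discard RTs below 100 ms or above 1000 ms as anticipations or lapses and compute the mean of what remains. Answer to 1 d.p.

290.1 ms

Excluded: 1391
Retained (n=8): Σ = 2321
Mean = 2321/8 = 290.1250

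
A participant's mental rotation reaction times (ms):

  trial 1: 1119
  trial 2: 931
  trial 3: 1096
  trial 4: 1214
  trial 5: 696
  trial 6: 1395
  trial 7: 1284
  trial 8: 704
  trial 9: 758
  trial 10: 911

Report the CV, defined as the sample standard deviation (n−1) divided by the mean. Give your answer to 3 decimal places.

0.246

n = 10, Σ = 10108, M = 1010.8000
Σ(x−M)² = 555965.600; s = √(555965.600/9) = 248.5437
CV = 248.5437 / 1010.8000 = 0.24589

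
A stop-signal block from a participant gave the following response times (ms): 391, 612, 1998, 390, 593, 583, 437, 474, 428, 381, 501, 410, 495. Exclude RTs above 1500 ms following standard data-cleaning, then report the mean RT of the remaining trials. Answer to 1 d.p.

474.6 ms

Excluded: 1998
Retained (n=12): Σ = 5695
Mean = 5695/12 = 474.5833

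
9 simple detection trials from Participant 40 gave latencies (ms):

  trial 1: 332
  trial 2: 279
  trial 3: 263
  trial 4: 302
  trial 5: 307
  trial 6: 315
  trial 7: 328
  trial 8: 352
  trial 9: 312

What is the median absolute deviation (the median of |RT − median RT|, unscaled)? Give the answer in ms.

16 ms

Sorted: 263, 279, 302, 307, 312, 315, 328, 332, 352 → median = 312
|x − 312|: 20, 33, 49, 10, 5, 3, 16, 40, 0
Sorted deviations: 0, 3, 5, 10, 16, 20, 33, 40, 49 → MAD = 16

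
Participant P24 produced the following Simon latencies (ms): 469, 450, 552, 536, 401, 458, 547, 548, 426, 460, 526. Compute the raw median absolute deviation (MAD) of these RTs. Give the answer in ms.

Sorted: 401, 426, 450, 458, 460, 469, 526, 536, 547, 548, 552 → median = 469
|x − 469|: 0, 19, 83, 67, 68, 11, 78, 79, 43, 9, 57
Sorted deviations: 0, 9, 11, 19, 43, 57, 67, 68, 78, 79, 83 → MAD = 57

57 ms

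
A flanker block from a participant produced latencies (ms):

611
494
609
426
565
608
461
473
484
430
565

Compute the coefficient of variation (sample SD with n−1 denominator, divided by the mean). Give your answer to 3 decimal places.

0.139

n = 11, Σ = 5726, M = 520.5455
Σ(x−M)² = 52590.727; s = √(52590.727/10) = 72.5195
CV = 72.5195 / 520.5455 = 0.13931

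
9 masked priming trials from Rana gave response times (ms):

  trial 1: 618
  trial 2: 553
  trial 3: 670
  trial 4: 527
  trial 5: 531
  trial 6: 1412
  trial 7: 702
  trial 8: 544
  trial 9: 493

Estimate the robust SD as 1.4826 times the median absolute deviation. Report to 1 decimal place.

89.0 ms

Sorted: 493, 527, 531, 544, 553, 618, 670, 702, 1412 → median = 553
|x − 553| sorted: 0, 9, 22, 26, 60, 65, 117, 149, 859 → MAD = 60
Robust SD ≈ 1.4826 × 60 = 88.956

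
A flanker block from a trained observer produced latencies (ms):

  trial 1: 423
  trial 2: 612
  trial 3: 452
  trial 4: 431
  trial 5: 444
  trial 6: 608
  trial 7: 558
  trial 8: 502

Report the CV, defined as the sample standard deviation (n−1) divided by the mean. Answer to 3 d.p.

n = 8, Σ = 4030, M = 503.7500
Σ(x−M)² = 43593.500; s = √(43593.500/7) = 78.9154
CV = 78.9154 / 503.7500 = 0.15666

0.157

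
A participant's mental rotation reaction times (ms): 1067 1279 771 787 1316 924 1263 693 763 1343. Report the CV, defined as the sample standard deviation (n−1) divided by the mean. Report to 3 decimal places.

n = 10, Σ = 10206, M = 1020.6000
Σ(x−M)² = 618764.400; s = √(618764.400/9) = 262.2053
CV = 262.2053 / 1020.6000 = 0.25691

0.257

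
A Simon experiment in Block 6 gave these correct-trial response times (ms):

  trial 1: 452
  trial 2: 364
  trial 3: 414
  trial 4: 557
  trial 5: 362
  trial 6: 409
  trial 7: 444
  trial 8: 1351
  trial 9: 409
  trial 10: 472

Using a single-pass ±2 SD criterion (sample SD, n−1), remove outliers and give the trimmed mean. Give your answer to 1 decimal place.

431.4 ms

n = 10, ΣRT = 5234, M = 523.400
Σ(x−M)² = 789696.40; s = √(789696.40/9) = 296.216
Cutoffs: 523.400 ± 2·296.216 → [-69.0, 1115.8]
Outside: 1351 → excluded.
Retained (n=9): Σ = 3883, mean = 3883/9 = 431.444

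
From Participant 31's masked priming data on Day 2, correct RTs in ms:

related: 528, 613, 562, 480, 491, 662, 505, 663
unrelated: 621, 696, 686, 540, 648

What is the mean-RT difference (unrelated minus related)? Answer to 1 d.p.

M(related) = 4504/8 = 563.000
M(unrelated) = 3191/5 = 638.200
Difference = 638.200 − 563.000 = 75.200 ms

75.2 ms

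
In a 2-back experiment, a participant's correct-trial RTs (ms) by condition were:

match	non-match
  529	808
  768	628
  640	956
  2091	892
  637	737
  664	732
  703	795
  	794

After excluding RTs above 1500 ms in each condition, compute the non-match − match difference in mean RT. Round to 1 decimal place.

match: exclude 2091
M(match) = 3941/6 = 656.833
M(non-match) = 6342/8 = 792.750
Difference = 792.750 − 656.833 = 135.917 ms

135.9 ms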